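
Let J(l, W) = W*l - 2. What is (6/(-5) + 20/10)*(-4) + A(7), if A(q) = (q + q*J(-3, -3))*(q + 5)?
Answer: 3344/5 ≈ 668.80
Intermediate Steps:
J(l, W) = -2 + W*l
A(q) = 8*q*(5 + q) (A(q) = (q + q*(-2 - 3*(-3)))*(q + 5) = (q + q*(-2 + 9))*(5 + q) = (q + q*7)*(5 + q) = (q + 7*q)*(5 + q) = (8*q)*(5 + q) = 8*q*(5 + q))
(6/(-5) + 20/10)*(-4) + A(7) = (6/(-5) + 20/10)*(-4) + 8*7*(5 + 7) = (6*(-1/5) + 20*(1/10))*(-4) + 8*7*12 = (-6/5 + 2)*(-4) + 672 = (4/5)*(-4) + 672 = -16/5 + 672 = 3344/5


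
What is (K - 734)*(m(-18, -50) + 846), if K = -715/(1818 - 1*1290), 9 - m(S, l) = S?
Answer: -10271427/16 ≈ -6.4196e+5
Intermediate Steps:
m(S, l) = 9 - S
K = -65/48 (K = -715/(1818 - 1290) = -715/528 = -715*1/528 = -65/48 ≈ -1.3542)
(K - 734)*(m(-18, -50) + 846) = (-65/48 - 734)*((9 - 1*(-18)) + 846) = -35297*((9 + 18) + 846)/48 = -35297*(27 + 846)/48 = -35297/48*873 = -10271427/16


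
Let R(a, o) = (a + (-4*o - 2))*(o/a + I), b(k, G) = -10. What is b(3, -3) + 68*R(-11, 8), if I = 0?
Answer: 24370/11 ≈ 2215.5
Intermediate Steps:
R(a, o) = o*(-2 + a - 4*o)/a (R(a, o) = (a + (-4*o - 2))*(o/a + 0) = (a + (-2 - 4*o))*(o/a) = (-2 + a - 4*o)*(o/a) = o*(-2 + a - 4*o)/a)
b(3, -3) + 68*R(-11, 8) = -10 + 68*(8*(-2 - 11 - 4*8)/(-11)) = -10 + 68*(8*(-1/11)*(-2 - 11 - 32)) = -10 + 68*(8*(-1/11)*(-45)) = -10 + 68*(360/11) = -10 + 24480/11 = 24370/11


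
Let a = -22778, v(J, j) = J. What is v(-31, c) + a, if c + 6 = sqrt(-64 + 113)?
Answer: -22809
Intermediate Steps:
c = 1 (c = -6 + sqrt(-64 + 113) = -6 + sqrt(49) = -6 + 7 = 1)
v(-31, c) + a = -31 - 22778 = -22809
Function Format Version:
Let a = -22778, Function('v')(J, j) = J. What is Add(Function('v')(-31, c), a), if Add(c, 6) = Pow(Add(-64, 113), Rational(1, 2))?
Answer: -22809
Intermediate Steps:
c = 1 (c = Add(-6, Pow(Add(-64, 113), Rational(1, 2))) = Add(-6, Pow(49, Rational(1, 2))) = Add(-6, 7) = 1)
Add(Function('v')(-31, c), a) = Add(-31, -22778) = -22809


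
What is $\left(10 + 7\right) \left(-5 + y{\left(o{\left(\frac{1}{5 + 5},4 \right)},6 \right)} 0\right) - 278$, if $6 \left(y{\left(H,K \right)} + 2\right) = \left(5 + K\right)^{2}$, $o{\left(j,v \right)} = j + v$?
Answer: $-363$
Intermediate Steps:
$y{\left(H,K \right)} = -2 + \frac{\left(5 + K\right)^{2}}{6}$
$\left(10 + 7\right) \left(-5 + y{\left(o{\left(\frac{1}{5 + 5},4 \right)},6 \right)} 0\right) - 278 = \left(10 + 7\right) \left(-5 + \left(-2 + \frac{\left(5 + 6\right)^{2}}{6}\right) 0\right) - 278 = 17 \left(-5 + \left(-2 + \frac{11^{2}}{6}\right) 0\right) - 278 = 17 \left(-5 + \left(-2 + \frac{1}{6} \cdot 121\right) 0\right) - 278 = 17 \left(-5 + \left(-2 + \frac{121}{6}\right) 0\right) - 278 = 17 \left(-5 + \frac{109}{6} \cdot 0\right) - 278 = 17 \left(-5 + 0\right) - 278 = 17 \left(-5\right) - 278 = -85 - 278 = -363$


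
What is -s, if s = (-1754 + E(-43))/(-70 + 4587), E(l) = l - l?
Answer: 1754/4517 ≈ 0.38831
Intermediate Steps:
E(l) = 0
s = -1754/4517 (s = (-1754 + 0)/(-70 + 4587) = -1754/4517 ≈ -0.38831)
-s = -1*(-1754/4517) = 1754/4517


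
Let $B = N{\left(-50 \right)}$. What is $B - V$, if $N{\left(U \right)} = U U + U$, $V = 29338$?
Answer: $-26888$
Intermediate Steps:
$N{\left(U \right)} = U + U^{2}$ ($N{\left(U \right)} = U^{2} + U = U + U^{2}$)
$B = 2450$ ($B = - 50 \left(1 - 50\right) = \left(-50\right) \left(-49\right) = 2450$)
$B - V = 2450 - 29338 = -26888$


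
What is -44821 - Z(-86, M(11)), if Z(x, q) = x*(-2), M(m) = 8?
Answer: -44993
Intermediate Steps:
Z(x, q) = -2*x
-44821 - Z(-86, M(11)) = -44821 - (-2)*(-86) = -44821 - 1*172 = -44821 - 172 = -44993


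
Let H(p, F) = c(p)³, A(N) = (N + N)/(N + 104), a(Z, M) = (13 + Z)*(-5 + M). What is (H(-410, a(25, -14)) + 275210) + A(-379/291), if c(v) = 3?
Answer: 8225456987/29885 ≈ 2.7524e+5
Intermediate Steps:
a(Z, M) = (-5 + M)*(13 + Z)
A(N) = 2*N/(104 + N) (A(N) = (2*N)/(104 + N) = 2*N/(104 + N))
H(p, F) = 27 (H(p, F) = 3³ = 27)
(H(-410, a(25, -14)) + 275210) + A(-379/291) = (27 + 275210) + 2*(-379/291)/(104 - 379/291) = 275237 + 2*(-379*1/291)/(104 - 379*1/291) = 275237 + 2*(-379/291)/(104 - 379/291) = 275237 + 2*(-379/291)/(29885/291) = 275237 + 2*(-379/291)*(291/29885) = 275237 - 758/29885 = 8225456987/29885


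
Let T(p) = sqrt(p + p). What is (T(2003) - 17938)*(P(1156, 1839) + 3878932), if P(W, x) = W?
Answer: -69601018544 + 3880088*sqrt(4006) ≈ -6.9355e+10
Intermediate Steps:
T(p) = sqrt(2)*sqrt(p) (T(p) = sqrt(2*p) = sqrt(2)*sqrt(p))
(T(2003) - 17938)*(P(1156, 1839) + 3878932) = (sqrt(2)*sqrt(2003) - 17938)*(1156 + 3878932) = (sqrt(4006) - 17938)*3880088 = (-17938 + sqrt(4006))*3880088 = -69601018544 + 3880088*sqrt(4006)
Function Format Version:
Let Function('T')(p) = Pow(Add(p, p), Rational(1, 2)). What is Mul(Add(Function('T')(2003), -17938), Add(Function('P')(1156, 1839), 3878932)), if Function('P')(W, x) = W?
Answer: Add(-69601018544, Mul(3880088, Pow(4006, Rational(1, 2)))) ≈ -6.9355e+10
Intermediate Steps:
Function('T')(p) = Mul(Pow(2, Rational(1, 2)), Pow(p, Rational(1, 2))) (Function('T')(p) = Pow(Mul(2, p), Rational(1, 2)) = Mul(Pow(2, Rational(1, 2)), Pow(p, Rational(1, 2))))
Mul(Add(Function('T')(2003), -17938), Add(Function('P')(1156, 1839), 3878932)) = Mul(Add(Mul(Pow(2, Rational(1, 2)), Pow(2003, Rational(1, 2))), -17938), Add(1156, 3878932)) = Mul(Add(Pow(4006, Rational(1, 2)), -17938), 3880088) = Mul(Add(-17938, Pow(4006, Rational(1, 2))), 3880088) = Add(-69601018544, Mul(3880088, Pow(4006, Rational(1, 2))))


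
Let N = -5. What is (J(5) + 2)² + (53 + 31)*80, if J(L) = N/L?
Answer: 6721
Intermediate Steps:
J(L) = -5/L
(J(5) + 2)² + (53 + 31)*80 = (-5/5 + 2)² + (53 + 31)*80 = (-5*⅕ + 2)² + 84*80 = (-1 + 2)² + 6720 = 1² + 6720 = 1 + 6720 = 6721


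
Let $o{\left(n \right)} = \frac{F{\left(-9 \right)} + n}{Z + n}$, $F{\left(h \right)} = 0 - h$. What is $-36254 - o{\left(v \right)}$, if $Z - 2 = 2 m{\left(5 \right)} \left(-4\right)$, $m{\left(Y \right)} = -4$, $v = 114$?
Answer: $- \frac{5365715}{148} \approx -36255.0$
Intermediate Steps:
$F{\left(h \right)} = - h$
$Z = 34$ ($Z = 2 + 2 \left(-4\right) \left(-4\right) = 2 - -32 = 2 + 32 = 34$)
$o{\left(n \right)} = \frac{9 + n}{34 + n}$ ($o{\left(n \right)} = \frac{\left(-1\right) \left(-9\right) + n}{34 + n} = \frac{9 + n}{34 + n}$)
$-36254 - o{\left(v \right)} = -36254 - \frac{9 + 114}{34 + 114} = -36254 - \frac{1}{148} \cdot 123 = -36254 - \frac{123}{148} = - \frac{5365715}{148}$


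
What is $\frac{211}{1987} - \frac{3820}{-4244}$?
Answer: $\frac{2121456}{2108207} \approx 1.0063$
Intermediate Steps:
$\frac{211}{1987} - \frac{3820}{-4244} = 211 \cdot \frac{1}{1987} - - \frac{955}{1061} = \frac{211}{1987} + \frac{955}{1061} = \frac{2121456}{2108207}$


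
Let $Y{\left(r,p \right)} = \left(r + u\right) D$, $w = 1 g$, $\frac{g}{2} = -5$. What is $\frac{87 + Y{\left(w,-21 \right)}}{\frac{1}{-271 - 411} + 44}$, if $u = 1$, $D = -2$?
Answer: $\frac{71610}{30007} \approx 2.3864$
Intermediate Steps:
$g = -10$ ($g = 2 \left(-5\right) = -10$)
$w = -10$ ($w = 1 \left(-10\right) = -10$)
$Y{\left(r,p \right)} = -2 - 2 r$ ($Y{\left(r,p \right)} = \left(r + 1\right) \left(-2\right) = \left(1 + r\right) \left(-2\right) = -2 - 2 r$)
$\frac{87 + Y{\left(w,-21 \right)}}{\frac{1}{-271 - 411} + 44} = \frac{87 - -18}{\frac{1}{-271 - 411} + 44} = \frac{87 + \left(-2 + 20\right)}{\frac{1}{-682} + 44} = \frac{87 + 18}{- \frac{1}{682} + 44} = \frac{105}{\frac{30007}{682}} = 105 \cdot \frac{682}{30007} = \frac{71610}{30007}$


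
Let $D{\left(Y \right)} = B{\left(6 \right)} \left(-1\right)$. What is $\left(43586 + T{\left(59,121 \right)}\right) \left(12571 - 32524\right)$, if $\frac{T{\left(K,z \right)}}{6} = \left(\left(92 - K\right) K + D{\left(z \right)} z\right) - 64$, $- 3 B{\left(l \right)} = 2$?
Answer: $-1104757704$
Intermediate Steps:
$B{\left(l \right)} = - \frac{2}{3}$ ($B{\left(l \right)} = \left(- \frac{1}{3}\right) 2 = - \frac{2}{3}$)
$D{\left(Y \right)} = \frac{2}{3}$ ($D{\left(Y \right)} = \left(- \frac{2}{3}\right) \left(-1\right) = \frac{2}{3}$)
$T{\left(K,z \right)} = -384 + 4 z + 6 K \left(92 - K\right)$ ($T{\left(K,z \right)} = 6 \left(\left(\left(92 - K\right) K + \frac{2 z}{3}\right) - 64\right) = 6 \left(\left(K \left(92 - K\right) + \frac{2 z}{3}\right) - 64\right) = 6 \left(\left(\frac{2 z}{3} + K \left(92 - K\right)\right) - 64\right) = 6 \left(-64 + \frac{2 z}{3} + K \left(92 - K\right)\right) = -384 + 4 z + 6 K \left(92 - K\right)$)
$\left(43586 + T{\left(59,121 \right)}\right) \left(12571 - 32524\right) = \left(43586 + \left(-384 - 6 \cdot 59^{2} + 4 \cdot 121 + 552 \cdot 59\right)\right) \left(12571 - 32524\right) = \left(43586 + \left(-384 - 20886 + 484 + 32568\right)\right) \left(-19953\right) = \left(43586 + 11782\right) \left(-19953\right) = 55368 \left(-19953\right) = -1104757704$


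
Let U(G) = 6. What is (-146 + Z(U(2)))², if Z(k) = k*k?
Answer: 12100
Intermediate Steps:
Z(k) = k²
(-146 + Z(U(2)))² = (-146 + 6²)² = (-146 + 36)² = (-110)² = 12100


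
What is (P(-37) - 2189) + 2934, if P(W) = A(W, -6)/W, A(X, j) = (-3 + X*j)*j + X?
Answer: 28916/37 ≈ 781.51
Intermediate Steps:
A(X, j) = X + j*(-3 + X*j) (A(X, j) = j*(-3 + X*j) + X = X + j*(-3 + X*j))
P(W) = (18 + 37*W)/W (P(W) = (W - 3*(-6) + W*(-6)²)/W = (W + 18 + W*36)/W = (W + 18 + 36*W)/W = (18 + 37*W)/W)
(P(-37) - 2189) + 2934 = ((37 + 18/(-37)) - 2189) + 2934 = ((37 + 18*(-1/37)) - 2189) + 2934 = ((37 - 18/37) - 2189) + 2934 = (1351/37 - 2189) + 2934 = -79642/37 + 2934 = 28916/37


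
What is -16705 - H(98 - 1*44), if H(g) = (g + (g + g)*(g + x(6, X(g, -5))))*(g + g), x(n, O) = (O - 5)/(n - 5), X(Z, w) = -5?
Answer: -535753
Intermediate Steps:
x(n, O) = (-5 + O)/(-5 + n)
H(g) = 2*g*(g + 2*g*(-10 + g)) (H(g) = (g + (g + g)*(g + (-5 - 5)/(-5 + 6)))*(g + g) = (g + (2*g)*(g - 10/1))*(2*g) = (g + (2*g)*(g + 1*(-10)))*(2*g) = (g + (2*g)*(g - 10))*(2*g) = (g + (2*g)*(-10 + g))*(2*g) = (g + 2*g*(-10 + g))*(2*g) = 2*g*(g + 2*g*(-10 + g)))
-16705 - H(98 - 1*44) = -16705 - (98 - 1*44)**2*(-38 + 4*(98 - 1*44)) = -16705 - (98 - 44)**2*(-38 + 4*(98 - 44)) = -16705 - 54**2*(-38 + 4*54) = -16705 - 2916*(-38 + 216) = -16705 - 2916*178 = -16705 - 1*519048 = -16705 - 519048 = -535753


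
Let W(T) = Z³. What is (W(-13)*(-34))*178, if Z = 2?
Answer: -48416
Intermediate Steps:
W(T) = 8 (W(T) = 2³ = 8)
(W(-13)*(-34))*178 = (8*(-34))*178 = -272*178 = -48416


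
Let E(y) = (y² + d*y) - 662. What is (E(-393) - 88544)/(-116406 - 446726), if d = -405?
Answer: -56102/140783 ≈ -0.39850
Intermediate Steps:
E(y) = -662 + y² - 405*y (E(y) = (y² - 405*y) - 662 = -662 + y² - 405*y)
(E(-393) - 88544)/(-116406 - 446726) = ((-662 + (-393)² - 405*(-393)) - 88544)/(-116406 - 446726) = ((-662 + 154449 + 159165) - 88544)/(-563132) = (312952 - 88544)*(-1/563132) = 224408*(-1/563132) = -56102/140783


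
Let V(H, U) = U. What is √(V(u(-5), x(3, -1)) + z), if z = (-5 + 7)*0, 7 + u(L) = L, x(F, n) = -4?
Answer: 2*I ≈ 2.0*I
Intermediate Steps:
u(L) = -7 + L
z = 0 (z = 2*0 = 0)
√(V(u(-5), x(3, -1)) + z) = √(-4 + 0) = √(-4) = 2*I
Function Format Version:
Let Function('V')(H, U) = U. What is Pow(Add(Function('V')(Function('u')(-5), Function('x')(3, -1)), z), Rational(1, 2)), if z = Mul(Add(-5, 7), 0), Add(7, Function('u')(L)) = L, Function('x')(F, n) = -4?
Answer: Mul(2, I) ≈ Mul(2.0000, I)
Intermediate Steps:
Function('u')(L) = Add(-7, L)
z = 0 (z = Mul(2, 0) = 0)
Pow(Add(Function('V')(Function('u')(-5), Function('x')(3, -1)), z), Rational(1, 2)) = Pow(Add(-4, 0), Rational(1, 2)) = Pow(-4, Rational(1, 2)) = Mul(2, I)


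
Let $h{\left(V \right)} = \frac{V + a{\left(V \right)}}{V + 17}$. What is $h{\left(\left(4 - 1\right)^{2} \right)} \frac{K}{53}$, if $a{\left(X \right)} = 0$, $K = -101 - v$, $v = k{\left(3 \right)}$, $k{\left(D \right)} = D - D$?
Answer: $- \frac{909}{1378} \approx -0.65965$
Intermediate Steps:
$k{\left(D \right)} = 0$
$v = 0$
$K = -101$ ($K = -101 - 0 = -101 + 0 = -101$)
$h{\left(V \right)} = \frac{V}{17 + V}$ ($h{\left(V \right)} = \frac{V + 0}{V + 17} = \frac{V}{17 + V}$)
$h{\left(\left(4 - 1\right)^{2} \right)} \frac{K}{53} = \frac{\left(4 - 1\right)^{2}}{17 + \left(4 - 1\right)^{2}} \left(- \frac{101}{53}\right) = \frac{3^{2}}{17 + 3^{2}} \left(\left(-101\right) \frac{1}{53}\right) = \frac{9}{17 + 9} \left(- \frac{101}{53}\right) = \frac{9}{26} \left(- \frac{101}{53}\right) = - \frac{909}{1378}$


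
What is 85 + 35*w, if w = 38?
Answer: 1415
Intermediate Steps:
85 + 35*w = 85 + 35*38 = 85 + 1330 = 1415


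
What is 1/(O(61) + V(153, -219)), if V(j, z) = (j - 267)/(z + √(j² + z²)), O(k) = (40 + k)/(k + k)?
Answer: 9238694/63322151 - 565592*√7930/63322151 ≈ -0.64950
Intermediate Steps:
O(k) = (40 + k)/(2*k) (O(k) = (40 + k)/((2*k)) = (40 + k)*(1/(2*k)) = (40 + k)/(2*k))
V(j, z) = (-267 + j)/(z + √(j² + z²))
1/(O(61) + V(153, -219)) = 1/((½)*(40 + 61)/61 + (-267 + 153)/(-219 + √(153² + (-219)²))) = 1/((½)*(1/61)*101 - 114/(-219 + √(23409 + 47961))) = 1/(101/122 - 114/(-219 + √71370)) = 1/(101/122 - 114/(-219 + 3*√7930))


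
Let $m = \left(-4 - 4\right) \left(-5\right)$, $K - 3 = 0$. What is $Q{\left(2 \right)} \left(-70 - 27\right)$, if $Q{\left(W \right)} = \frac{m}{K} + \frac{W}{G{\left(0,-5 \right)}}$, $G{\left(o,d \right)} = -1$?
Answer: $- \frac{3298}{3} \approx -1099.3$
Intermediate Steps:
$K = 3$ ($K = 3 + 0 = 3$)
$m = 40$ ($m = \left(-8\right) \left(-5\right) = 40$)
$Q{\left(W \right)} = \frac{40}{3} - W$ ($Q{\left(W \right)} = \frac{40}{3} + \frac{W}{-1} = 40 \cdot \frac{1}{3} + W \left(-1\right) = \frac{40}{3} - W$)
$Q{\left(2 \right)} \left(-70 - 27\right) = \left(\frac{40}{3} - 2\right) \left(-70 - 27\right) = \left(\frac{40}{3} - 2\right) \left(-97\right) = \frac{34}{3} \left(-97\right) = - \frac{3298}{3}$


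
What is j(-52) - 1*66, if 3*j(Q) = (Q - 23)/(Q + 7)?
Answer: -589/9 ≈ -65.444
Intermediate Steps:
j(Q) = (-23 + Q)/(3*(7 + Q)) (j(Q) = ((Q - 23)/(Q + 7))/3 = ((-23 + Q)/(7 + Q))/3 = (-23 + Q)/(3*(7 + Q)))
j(-52) - 1*66 = (-23 - 52)/(3*(7 - 52)) - 1*66 = (⅓)*(-75)/(-45) - 66 = (⅓)*(-1/45)*(-75) - 66 = 5/9 - 66 = -589/9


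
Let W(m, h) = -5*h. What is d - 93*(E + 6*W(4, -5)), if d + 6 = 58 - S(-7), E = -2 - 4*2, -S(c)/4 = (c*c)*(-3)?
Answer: -13556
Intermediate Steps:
S(c) = 12*c**2 (S(c) = -4*c*c*(-3) = -4*c**2*(-3) = -(-12)*c**2 = 12*c**2)
E = -10 (E = -2 - 8 = -10)
d = -536 (d = -6 + (58 - 12*(-7)**2) = -6 + (58 - 12*49) = -6 + (58 - 1*588) = -6 + (58 - 588) = -6 - 530 = -536)
d - 93*(E + 6*W(4, -5)) = -536 - 93*(-10 + 6*(-5*(-5))) = -536 - 93*(-10 + 6*25) = -536 - 93*(-10 + 150) = -536 - 93*140 = -536 - 13020 = -13556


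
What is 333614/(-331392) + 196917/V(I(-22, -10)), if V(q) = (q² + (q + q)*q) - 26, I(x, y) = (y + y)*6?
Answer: 12713316907/3576879552 ≈ 3.5543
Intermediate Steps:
I(x, y) = 12*y (I(x, y) = (2*y)*6 = 12*y)
V(q) = -26 + 3*q² (V(q) = (q² + (2*q)*q) - 26 = (q² + 2*q²) - 26 = 3*q² - 26 = -26 + 3*q²)
333614/(-331392) + 196917/V(I(-22, -10)) = 333614/(-331392) + 196917/(-26 + 3*(12*(-10))²) = 333614*(-1/331392) + 196917/(-26 + 3*(-120)²) = -166807/165696 + 196917/(-26 + 3*14400) = -166807/165696 + 196917/(-26 + 43200) = -166807/165696 + 196917/43174 = 12713316907/3576879552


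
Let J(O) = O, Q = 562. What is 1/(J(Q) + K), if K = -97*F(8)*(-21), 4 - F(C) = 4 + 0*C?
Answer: 1/562 ≈ 0.0017794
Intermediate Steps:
F(C) = 0 (F(C) = 4 - (4 + 0*C) = 4 - (4 + 0) = 4 - 1*4 = 4 - 4 = 0)
K = 0 (K = -97*0*(-21) = 0*(-21) = 0)
1/(J(Q) + K) = 1/(562 + 0) = 1/562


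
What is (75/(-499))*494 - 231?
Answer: -152319/499 ≈ -305.25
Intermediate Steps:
(75/(-499))*494 - 231 = (75*(-1/499))*494 - 231 = -75/499*494 - 231 = -37050/499 - 231 = -152319/499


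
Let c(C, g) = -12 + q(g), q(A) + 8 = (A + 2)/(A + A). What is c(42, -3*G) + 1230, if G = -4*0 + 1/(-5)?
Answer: 7273/6 ≈ 1212.2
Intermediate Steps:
G = -1/5 (G = 0 - 1/5 = -1/5 ≈ -0.20000)
q(A) = -8 + (2 + A)/(2*A) (q(A) = -8 + (A + 2)/(A + A) = -8 + (2 + A)/((2*A)) = -8 + (2 + A)*(1/(2*A)) = -8 + (2 + A)/(2*A))
c(C, g) = -39/2 + 1/g (c(C, g) = -12 + (-15/2 + 1/g) = -39/2 + 1/g)
c(42, -3*G) + 1230 = (-39/2 + 1/(-3*(-1/5))) + 1230 = (-39/2 + 1/(3/5)) + 1230 = (-39/2 + 5/3) + 1230 = -107/6 + 1230 = 7273/6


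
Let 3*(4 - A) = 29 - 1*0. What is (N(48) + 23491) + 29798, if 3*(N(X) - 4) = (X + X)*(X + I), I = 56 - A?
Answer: 170407/3 ≈ 56802.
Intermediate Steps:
A = -17/3 (A = 4 - (29 - 1*0)/3 = 4 - (29 + 0)/3 = 4 - ⅓*29 = 4 - 29/3 = -17/3 ≈ -5.6667)
I = 185/3 (I = 56 - 1*(-17/3) = 56 + 17/3 = 185/3 ≈ 61.667)
N(X) = 4 + 2*X*(185/3 + X)/3 (N(X) = 4 + ((X + X)*(X + 185/3))/3 = 4 + ((2*X)*(185/3 + X))/3 = 4 + (2*X*(185/3 + X))/3 = 4 + 2*X*(185/3 + X)/3)
(N(48) + 23491) + 29798 = ((4 + (⅔)*48² + (370/9)*48) + 23491) + 29798 = ((4 + (⅔)*2304 + 5920/3) + 23491) + 29798 = ((4 + 1536 + 5920/3) + 23491) + 29798 = (10540/3 + 23491) + 29798 = 81013/3 + 29798 = 170407/3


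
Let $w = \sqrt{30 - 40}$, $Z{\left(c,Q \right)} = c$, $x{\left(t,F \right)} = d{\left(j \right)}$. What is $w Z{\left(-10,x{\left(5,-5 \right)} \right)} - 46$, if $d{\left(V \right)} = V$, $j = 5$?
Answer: $-46 - 10 i \sqrt{10} \approx -46.0 - 31.623 i$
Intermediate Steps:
$x{\left(t,F \right)} = 5$
$w = i \sqrt{10}$ ($w = \sqrt{-10} = i \sqrt{10} \approx 3.1623 i$)
$w Z{\left(-10,x{\left(5,-5 \right)} \right)} - 46 = i \sqrt{10} \left(-10\right) - 46 = - 10 i \sqrt{10} - 46 = -46 - 10 i \sqrt{10}$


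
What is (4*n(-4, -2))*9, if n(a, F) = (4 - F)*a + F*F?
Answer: -720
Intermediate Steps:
n(a, F) = F**2 + a*(4 - F) (n(a, F) = a*(4 - F) + F**2 = F**2 + a*(4 - F))
(4*n(-4, -2))*9 = (4*((-2)**2 + 4*(-4) - 1*(-2)*(-4)))*9 = (4*(4 - 16 - 8))*9 = (4*(-20))*9 = -80*9 = -720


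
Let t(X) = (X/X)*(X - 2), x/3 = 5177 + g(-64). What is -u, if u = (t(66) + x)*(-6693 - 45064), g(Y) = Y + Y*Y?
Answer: 1433203087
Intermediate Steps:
g(Y) = Y + Y²
x = 27627 (x = 3*(5177 - 64*(1 - 64)) = 3*(5177 - 64*(-63)) = 3*(5177 + 4032) = 3*9209 = 27627)
t(X) = -2 + X (t(X) = 1*(-2 + X) = -2 + X)
u = -1433203087 (u = ((-2 + 66) + 27627)*(-6693 - 45064) = (64 + 27627)*(-51757) = 27691*(-51757) = -1433203087)
-u = -1*(-1433203087) = 1433203087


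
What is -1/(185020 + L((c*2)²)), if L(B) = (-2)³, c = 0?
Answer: -1/185012 ≈ -5.4051e-6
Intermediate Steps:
L(B) = -8
-1/(185020 + L((c*2)²)) = -1/(185020 - 8) = -1/185012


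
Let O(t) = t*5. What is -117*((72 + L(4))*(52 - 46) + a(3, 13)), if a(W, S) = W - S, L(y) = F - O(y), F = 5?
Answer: -38844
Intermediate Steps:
O(t) = 5*t
L(y) = 5 - 5*y
-117*((72 + L(4))*(52 - 46) + a(3, 13)) = -117*((72 + (5 - 5*4))*(52 - 46) + (3 - 1*13)) = -117*((72 + (5 - 20))*6 + (3 - 13)) = -117*((72 - 15)*6 - 10) = -117*(57*6 - 10) = -117*(342 - 10) = -117*332 = -38844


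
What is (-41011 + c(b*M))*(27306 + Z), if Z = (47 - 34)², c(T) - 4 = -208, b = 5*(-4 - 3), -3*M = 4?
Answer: -1132382125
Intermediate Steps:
M = -4/3 (M = -⅓*4 = -4/3 ≈ -1.3333)
b = -35 (b = 5*(-7) = -35)
c(T) = -204 (c(T) = 4 - 208 = -204)
Z = 169 (Z = 13² = 169)
(-41011 + c(b*M))*(27306 + Z) = (-41011 - 204)*(27306 + 169) = -41215*27475 = -1132382125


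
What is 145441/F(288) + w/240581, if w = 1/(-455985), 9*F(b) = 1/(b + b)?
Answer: 82711086724753439039/109701327285 ≈ 7.5397e+8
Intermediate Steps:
F(b) = 1/(18*b) (F(b) = 1/(9*(b + b)) = 1/(9*((2*b))) = (1/(2*b))/9 = 1/(18*b))
w = -1/455985 ≈ -2.1931e-6
145441/F(288) + w/240581 = 145441/(((1/18)/288)) - 1/455985/240581 = 145441/(((1/18)*(1/288))) - 1/455985*1/240581 = 145441/(1/5184) - 1/109701327285 = 145441*5184 - 1/109701327285 = 753966144 - 1/109701327285 = 82711086724753439039/109701327285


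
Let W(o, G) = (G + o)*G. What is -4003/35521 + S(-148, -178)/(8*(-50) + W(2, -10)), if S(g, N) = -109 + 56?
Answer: 601653/11366720 ≈ 0.052931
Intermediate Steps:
W(o, G) = G*(G + o)
S(g, N) = -53
-4003/35521 + S(-148, -178)/(8*(-50) + W(2, -10)) = -4003/35521 - 53/(8*(-50) - 10*(-10 + 2)) = -4003*1/35521 - 53/(-400 - 10*(-8)) = -4003/35521 - 53/(-400 + 80) = -4003/35521 - 53/(-320) = -4003/35521 - 53*(-1/320) = -4003/35521 + 53/320 = 601653/11366720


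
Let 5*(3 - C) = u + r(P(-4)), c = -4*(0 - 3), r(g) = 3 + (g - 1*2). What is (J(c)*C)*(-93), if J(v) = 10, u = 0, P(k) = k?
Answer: -3348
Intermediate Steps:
r(g) = 1 + g (r(g) = 3 + (g - 2) = 3 + (-2 + g) = 1 + g)
c = 12 (c = -4*(-3) = 12)
C = 18/5 (C = 3 - (0 + (1 - 4))/5 = 3 - (0 - 3)/5 = 3 - 1/5*(-3) = 3 + 3/5 = 18/5 ≈ 3.6000)
(J(c)*C)*(-93) = (10*(18/5))*(-93) = 36*(-93) = -3348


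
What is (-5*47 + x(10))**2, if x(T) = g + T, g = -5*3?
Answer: 57600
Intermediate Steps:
g = -15
x(T) = -15 + T
(-5*47 + x(10))**2 = (-5*47 + (-15 + 10))**2 = (-235 - 5)**2 = (-240)**2 = 57600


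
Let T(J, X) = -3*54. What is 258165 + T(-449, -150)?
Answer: 258003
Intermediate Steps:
T(J, X) = -162
258165 + T(-449, -150) = 258165 - 162 = 258003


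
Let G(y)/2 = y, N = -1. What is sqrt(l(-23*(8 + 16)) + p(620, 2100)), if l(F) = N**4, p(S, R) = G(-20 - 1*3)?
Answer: 3*I*sqrt(5) ≈ 6.7082*I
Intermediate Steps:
G(y) = 2*y
p(S, R) = -46 (p(S, R) = 2*(-20 - 1*3) = 2*(-20 - 3) = 2*(-23) = -46)
l(F) = 1 (l(F) = (-1)**4 = 1)
sqrt(l(-23*(8 + 16)) + p(620, 2100)) = sqrt(1 - 46) = sqrt(-45) = 3*I*sqrt(5)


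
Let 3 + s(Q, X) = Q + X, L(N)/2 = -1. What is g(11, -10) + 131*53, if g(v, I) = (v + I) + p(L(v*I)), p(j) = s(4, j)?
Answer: 6943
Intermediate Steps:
L(N) = -2 (L(N) = 2*(-1) = -2)
s(Q, X) = -3 + Q + X (s(Q, X) = -3 + (Q + X) = -3 + Q + X)
p(j) = 1 + j (p(j) = -3 + 4 + j = 1 + j)
g(v, I) = -1 + I + v (g(v, I) = (v + I) + (1 - 2) = (I + v) - 1 = -1 + I + v)
g(11, -10) + 131*53 = (-1 - 10 + 11) + 131*53 = 0 + 6943 = 6943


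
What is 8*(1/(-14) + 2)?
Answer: 108/7 ≈ 15.429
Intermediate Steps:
8*(1/(-14) + 2) = 8*(-1/14 + 2) = 8*(27/14) = 108/7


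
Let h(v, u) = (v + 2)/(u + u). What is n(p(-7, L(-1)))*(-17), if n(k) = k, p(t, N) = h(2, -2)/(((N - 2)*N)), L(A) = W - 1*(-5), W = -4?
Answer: -17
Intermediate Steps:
h(v, u) = (2 + v)/(2*u) (h(v, u) = (2 + v)/((2*u)) = (2 + v)*(1/(2*u)) = (2 + v)/(2*u))
L(A) = 1 (L(A) = -4 - 1*(-5) = -4 + 5 = 1)
p(t, N) = -1/(N*(-2 + N)) (p(t, N) = ((1/2)*(2 + 2)/(-2))/(((N - 2)*N)) = ((1/2)*(-1/2)*4)/(((-2 + N)*N)) = -1/(N*(-2 + N)))
n(p(-7, L(-1)))*(-17) = -1/(1*(-2 + 1))*(-17) = -1*1/(-1)*(-17) = -1*1*(-1)*(-17) = 1*(-17) = -17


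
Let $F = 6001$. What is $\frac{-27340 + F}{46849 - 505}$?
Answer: $- \frac{7113}{15448} \approx -0.46045$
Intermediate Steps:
$\frac{-27340 + F}{46849 - 505} = \frac{-27340 + 6001}{46849 - 505} = - \frac{21339}{46344} = \left(-21339\right) \frac{1}{46344} = - \frac{7113}{15448}$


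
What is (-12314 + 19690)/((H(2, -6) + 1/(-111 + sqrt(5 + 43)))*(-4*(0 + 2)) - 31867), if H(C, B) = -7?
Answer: -2879704838640/12419479699561 - 236032*sqrt(3)/12419479699561 ≈ -0.23187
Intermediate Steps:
(-12314 + 19690)/((H(2, -6) + 1/(-111 + sqrt(5 + 43)))*(-4*(0 + 2)) - 31867) = (-12314 + 19690)/((-7 + 1/(-111 + sqrt(5 + 43)))*(-4*(0 + 2)) - 31867) = 7376/((-7 + 1/(-111 + sqrt(48)))*(-4*2) - 31867) = 7376/((-7 + 1/(-111 + 4*sqrt(3)))*(-8) - 31867) = 7376/((56 - 8/(-111 + 4*sqrt(3))) - 31867) = 7376/(-31811 - 8/(-111 + 4*sqrt(3)))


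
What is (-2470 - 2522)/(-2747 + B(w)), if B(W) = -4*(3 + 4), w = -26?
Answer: 1664/925 ≈ 1.7989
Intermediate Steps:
B(W) = -28 (B(W) = -4*7 = -28)
(-2470 - 2522)/(-2747 + B(w)) = (-2470 - 2522)/(-2747 - 28) = -4992/(-2775) = -4992*(-1/2775) = 1664/925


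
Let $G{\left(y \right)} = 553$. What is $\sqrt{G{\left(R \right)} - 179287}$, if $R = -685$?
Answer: $i \sqrt{178734} \approx 422.77 i$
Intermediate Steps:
$\sqrt{G{\left(R \right)} - 179287} = \sqrt{553 - 179287} = \sqrt{-178734} = i \sqrt{178734}$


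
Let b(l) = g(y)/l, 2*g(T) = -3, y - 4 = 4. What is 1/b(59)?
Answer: -118/3 ≈ -39.333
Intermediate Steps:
y = 8 (y = 4 + 4 = 8)
g(T) = -3/2 (g(T) = (1/2)*(-3) = -3/2)
b(l) = -3/(2*l)
1/b(59) = 1/(-3/2/59) = 1/(-3/2*1/59) = 1/(-3/118) = -118/3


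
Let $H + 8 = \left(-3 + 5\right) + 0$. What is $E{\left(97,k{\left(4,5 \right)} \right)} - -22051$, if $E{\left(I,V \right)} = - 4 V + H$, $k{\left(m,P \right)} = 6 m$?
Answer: $21949$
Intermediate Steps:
$H = -6$ ($H = -8 + \left(\left(-3 + 5\right) + 0\right) = -8 + \left(2 + 0\right) = -8 + 2 = -6$)
$E{\left(I,V \right)} = -6 - 4 V$ ($E{\left(I,V \right)} = - 4 V - 6 = -6 - 4 V$)
$E{\left(97,k{\left(4,5 \right)} \right)} - -22051 = \left(-6 - 4 \cdot 6 \cdot 4\right) - -22051 = \left(-6 - 96\right) + 22051 = -102 + 22051 = 21949$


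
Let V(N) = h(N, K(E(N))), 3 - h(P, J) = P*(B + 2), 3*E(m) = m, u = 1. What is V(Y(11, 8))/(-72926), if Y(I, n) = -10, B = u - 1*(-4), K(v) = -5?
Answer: -73/72926 ≈ -0.0010010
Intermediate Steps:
E(m) = m/3
B = 5 (B = 1 - 1*(-4) = 1 + 4 = 5)
h(P, J) = 3 - 7*P (h(P, J) = 3 - P*(5 + 2) = 3 - P*7 = 3 - 7*P)
V(N) = 3 - 7*N
V(Y(11, 8))/(-72926) = (3 - 7*(-10))/(-72926) = (3 + 70)*(-1/72926) = 73*(-1/72926) = -73/72926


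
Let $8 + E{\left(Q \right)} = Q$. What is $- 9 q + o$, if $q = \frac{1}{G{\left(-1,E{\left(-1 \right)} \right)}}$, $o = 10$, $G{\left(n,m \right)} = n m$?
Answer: $9$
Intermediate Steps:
$E{\left(Q \right)} = -8 + Q$
$G{\left(n,m \right)} = m n$
$q = \frac{1}{9}$ ($q = \frac{1}{\left(-8 - 1\right) \left(-1\right)} = \frac{1}{\left(-9\right) \left(-1\right)} = \frac{1}{9} \approx 0.11111$)
$- 9 q + o = \left(-9\right) \frac{1}{9} + 10 = -1 + 10 = 9$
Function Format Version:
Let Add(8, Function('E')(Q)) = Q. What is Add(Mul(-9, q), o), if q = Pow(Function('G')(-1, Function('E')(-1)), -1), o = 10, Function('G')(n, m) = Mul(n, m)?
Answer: 9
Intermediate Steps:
Function('E')(Q) = Add(-8, Q)
Function('G')(n, m) = Mul(m, n)
q = Rational(1, 9) (q = Pow(Mul(Add(-8, -1), -1), -1) = Pow(Mul(-9, -1), -1) = Pow(9, -1) = Rational(1, 9) ≈ 0.11111)
Add(Mul(-9, q), o) = Add(Mul(-9, Rational(1, 9)), 10) = Add(-1, 10) = 9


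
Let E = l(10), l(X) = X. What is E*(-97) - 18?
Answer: -988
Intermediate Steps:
E = 10
E*(-97) - 18 = 10*(-97) - 18 = -970 - 18 = -988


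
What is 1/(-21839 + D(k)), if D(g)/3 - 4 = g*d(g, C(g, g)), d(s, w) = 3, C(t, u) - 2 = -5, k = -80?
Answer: -1/22547 ≈ -4.4352e-5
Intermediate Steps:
C(t, u) = -3 (C(t, u) = 2 - 5 = -3)
D(g) = 12 + 9*g (D(g) = 12 + 3*(g*3) = 12 + 3*(3*g) = 12 + 9*g)
1/(-21839 + D(k)) = 1/(-21839 + (12 + 9*(-80))) = 1/(-21839 + (12 - 720)) = 1/(-21839 - 708) = 1/(-22547) = -1/22547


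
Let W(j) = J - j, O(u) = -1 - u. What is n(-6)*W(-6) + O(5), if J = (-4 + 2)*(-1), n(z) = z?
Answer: -54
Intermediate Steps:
J = 2 (J = -2*(-1) = 2)
W(j) = 2 - j
n(-6)*W(-6) + O(5) = -6*(2 - 1*(-6)) + (-1 - 1*5) = -6*(2 + 6) + (-1 - 5) = -6*8 - 6 = -48 - 6 = -54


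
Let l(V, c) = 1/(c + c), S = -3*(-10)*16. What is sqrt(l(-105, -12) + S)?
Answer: sqrt(69114)/12 ≈ 21.908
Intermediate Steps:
S = 480 (S = 30*16 = 480)
l(V, c) = 1/(2*c)
sqrt(l(-105, -12) + S) = sqrt((1/2)/(-12) + 480) = sqrt((1/2)*(-1/12) + 480) = sqrt(-1/24 + 480) = sqrt(11519/24) = sqrt(69114)/12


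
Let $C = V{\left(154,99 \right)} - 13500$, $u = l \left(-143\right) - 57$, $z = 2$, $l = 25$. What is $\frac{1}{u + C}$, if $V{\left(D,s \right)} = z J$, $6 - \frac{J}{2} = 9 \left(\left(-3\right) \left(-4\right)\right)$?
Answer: $- \frac{1}{17540} \approx -5.7013 \cdot 10^{-5}$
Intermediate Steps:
$J = -204$ ($J = 12 - 2 \cdot 9 \left(\left(-3\right) \left(-4\right)\right) = 12 - 2 \cdot 9 \cdot 12 = 12 - 216 = -204$)
$V{\left(D,s \right)} = -408$ ($V{\left(D,s \right)} = 2 \left(-204\right) = -408$)
$u = -3632$ ($u = 25 \left(-143\right) - 57 = -3575 - 57 = -3632$)
$C = -13908$ ($C = -408 - 13500 = -13908$)
$\frac{1}{u + C} = \frac{1}{-3632 - 13908} = \frac{1}{-17540} = - \frac{1}{17540}$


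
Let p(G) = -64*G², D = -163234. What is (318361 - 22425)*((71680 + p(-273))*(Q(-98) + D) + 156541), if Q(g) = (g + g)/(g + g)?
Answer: 226952584345252864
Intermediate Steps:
Q(g) = 1 (Q(g) = (2*g)/((2*g)) = (2*g)*(1/(2*g)) = 1)
(318361 - 22425)*((71680 + p(-273))*(Q(-98) + D) + 156541) = (318361 - 22425)*((71680 - 64*(-273)²)*(1 - 163234) + 156541) = 295936*((71680 - 64*74529)*(-163233) + 156541) = 295936*((71680 - 4769856)*(-163233) + 156541) = 295936*(-4698176*(-163233) + 156541) = 295936*(766897363008 + 156541) = 295936*766897519549 = 226952584345252864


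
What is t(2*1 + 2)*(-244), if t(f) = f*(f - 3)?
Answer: -976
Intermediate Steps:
t(f) = f*(-3 + f)
t(2*1 + 2)*(-244) = ((2*1 + 2)*(-3 + (2*1 + 2)))*(-244) = ((2 + 2)*(-3 + (2 + 2)))*(-244) = (4*(-3 + 4))*(-244) = (4*1)*(-244) = 4*(-244) = -976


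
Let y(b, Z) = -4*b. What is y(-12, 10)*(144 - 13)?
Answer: 6288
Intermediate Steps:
y(-12, 10)*(144 - 13) = (-4*(-12))*(144 - 13) = 48*131 = 6288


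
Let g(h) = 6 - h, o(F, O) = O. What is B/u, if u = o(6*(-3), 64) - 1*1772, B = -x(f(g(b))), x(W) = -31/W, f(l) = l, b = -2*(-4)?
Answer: 31/3416 ≈ 0.0090749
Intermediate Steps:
b = 8
B = -31/2 (B = -(-31)/(6 - 1*8) = -(-31)/(6 - 8) = -(-31)/(-2) = -(-31)*(-1)/2 = -1*31/2 = -31/2 ≈ -15.500)
u = -1708 (u = 64 - 1*1772 = 64 - 1772 = -1708)
B/u = -31/2/(-1708) = -31/2*(-1/1708) = 31/3416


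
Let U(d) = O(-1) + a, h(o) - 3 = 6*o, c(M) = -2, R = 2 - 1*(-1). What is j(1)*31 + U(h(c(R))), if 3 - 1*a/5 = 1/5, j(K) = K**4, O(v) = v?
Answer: 44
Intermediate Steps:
R = 3 (R = 2 + 1 = 3)
a = 14 (a = 15 - 5/5 = 15 - 5*1/5 = 15 - 1 = 14)
h(o) = 3 + 6*o
U(d) = 13 (U(d) = -1 + 14 = 13)
j(1)*31 + U(h(c(R))) = 1**4*31 + 13 = 1*31 + 13 = 31 + 13 = 44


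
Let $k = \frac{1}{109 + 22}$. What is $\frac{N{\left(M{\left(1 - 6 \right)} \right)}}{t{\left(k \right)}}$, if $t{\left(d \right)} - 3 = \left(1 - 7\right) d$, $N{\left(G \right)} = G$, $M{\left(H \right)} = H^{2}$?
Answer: $\frac{3275}{387} \approx 8.4625$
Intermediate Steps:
$k = \frac{1}{131} \approx 0.0076336$
$t{\left(d \right)} = 3 - 6 d$ ($t{\left(d \right)} = 3 + \left(1 - 7\right) d = 3 - 6 d$)
$\frac{N{\left(M{\left(1 - 6 \right)} \right)}}{t{\left(k \right)}} = \frac{\left(1 - 6\right)^{2}}{3 - \frac{6}{131}} = \frac{\left(-5\right)^{2}}{3 - \frac{6}{131}} = \frac{25}{\frac{387}{131}} = 25 \cdot \frac{131}{387} = \frac{3275}{387}$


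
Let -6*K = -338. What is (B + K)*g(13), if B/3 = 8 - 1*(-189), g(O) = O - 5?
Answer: 15536/3 ≈ 5178.7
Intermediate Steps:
g(O) = -5 + O
K = 169/3 (K = -1/6*(-338) = 169/3 ≈ 56.333)
B = 591 (B = 3*(8 - 1*(-189)) = 3*(8 + 189) = 3*197 = 591)
(B + K)*g(13) = (591 + 169/3)*(-5 + 13) = (1942/3)*8 = 15536/3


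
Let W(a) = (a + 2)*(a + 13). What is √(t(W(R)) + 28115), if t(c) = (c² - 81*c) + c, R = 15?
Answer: √216611 ≈ 465.42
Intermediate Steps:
W(a) = (2 + a)*(13 + a)
t(c) = c² - 80*c
√(t(W(R)) + 28115) = √((26 + 15² + 15*15)*(-80 + (26 + 15² + 15*15)) + 28115) = √((26 + 225 + 225)*(-80 + (26 + 225 + 225)) + 28115) = √(476*(-80 + 476) + 28115) = √(476*396 + 28115) = √(188496 + 28115) = √216611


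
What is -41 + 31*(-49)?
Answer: -1560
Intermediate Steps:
-41 + 31*(-49) = -41 - 1519 = -1560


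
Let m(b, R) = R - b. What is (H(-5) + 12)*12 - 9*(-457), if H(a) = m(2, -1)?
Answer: 4221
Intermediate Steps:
H(a) = -3 (H(a) = -1 - 1*2 = -1 - 2 = -3)
(H(-5) + 12)*12 - 9*(-457) = (-3 + 12)*12 - 9*(-457) = 9*12 + 4113 = 108 + 4113 = 4221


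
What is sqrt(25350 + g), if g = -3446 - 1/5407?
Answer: sqrt(640377650289)/5407 ≈ 148.00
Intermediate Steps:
g = -18632523/5407 (g = -3446 - 1*1/5407 = -3446 - 1/5407 = -18632523/5407 ≈ -3446.0)
sqrt(25350 + g) = sqrt(25350 - 18632523/5407) = sqrt(118434927/5407) = sqrt(640377650289)/5407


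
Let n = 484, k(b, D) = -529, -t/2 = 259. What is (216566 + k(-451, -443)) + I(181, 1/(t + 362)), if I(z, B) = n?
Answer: 216521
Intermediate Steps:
t = -518 (t = -2*259 = -518)
I(z, B) = 484
(216566 + k(-451, -443)) + I(181, 1/(t + 362)) = (216566 - 529) + 484 = 216037 + 484 = 216521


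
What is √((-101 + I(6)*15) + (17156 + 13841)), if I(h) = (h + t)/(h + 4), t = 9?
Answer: √123674/2 ≈ 175.84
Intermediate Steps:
I(h) = (9 + h)/(4 + h) (I(h) = (h + 9)/(h + 4) = (9 + h)/(4 + h))
√((-101 + I(6)*15) + (17156 + 13841)) = √((-101 + ((9 + 6)/(4 + 6))*15) + (17156 + 13841)) = √((-101 + (15/10)*15) + 30997) = √((-101 + ((⅒)*15)*15) + 30997) = √((-101 + (3/2)*15) + 30997) = √((-101 + 45/2) + 30997) = √(-157/2 + 30997) = √(61837/2) = √123674/2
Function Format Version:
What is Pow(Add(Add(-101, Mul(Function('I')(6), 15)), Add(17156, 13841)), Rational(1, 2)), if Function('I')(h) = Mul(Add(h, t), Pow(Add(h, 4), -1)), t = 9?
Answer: Mul(Rational(1, 2), Pow(123674, Rational(1, 2))) ≈ 175.84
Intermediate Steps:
Function('I')(h) = Mul(Pow(Add(4, h), -1), Add(9, h)) (Function('I')(h) = Mul(Add(h, 9), Pow(Add(h, 4), -1)) = Mul(Add(9, h), Pow(Add(4, h), -1)) = Mul(Pow(Add(4, h), -1), Add(9, h)))
Pow(Add(Add(-101, Mul(Function('I')(6), 15)), Add(17156, 13841)), Rational(1, 2)) = Pow(Add(Add(-101, Mul(Mul(Pow(Add(4, 6), -1), Add(9, 6)), 15)), Add(17156, 13841)), Rational(1, 2)) = Pow(Add(Add(-101, Mul(Mul(Pow(10, -1), 15), 15)), 30997), Rational(1, 2)) = Pow(Add(Add(-101, Mul(Mul(Rational(1, 10), 15), 15)), 30997), Rational(1, 2)) = Pow(Add(Add(-101, Mul(Rational(3, 2), 15)), 30997), Rational(1, 2)) = Pow(Add(Add(-101, Rational(45, 2)), 30997), Rational(1, 2)) = Pow(Add(Rational(-157, 2), 30997), Rational(1, 2)) = Pow(Rational(61837, 2), Rational(1, 2)) = Mul(Rational(1, 2), Pow(123674, Rational(1, 2)))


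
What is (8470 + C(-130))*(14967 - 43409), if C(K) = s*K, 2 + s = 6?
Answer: -226113900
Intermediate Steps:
s = 4 (s = -2 + 6 = 4)
C(K) = 4*K
(8470 + C(-130))*(14967 - 43409) = (8470 + 4*(-130))*(14967 - 43409) = (8470 - 520)*(-28442) = 7950*(-28442) = -226113900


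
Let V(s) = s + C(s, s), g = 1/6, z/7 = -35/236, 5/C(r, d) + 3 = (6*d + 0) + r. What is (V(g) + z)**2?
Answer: 785512729/60652944 ≈ 12.951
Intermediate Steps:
C(r, d) = 5/(-3 + r + 6*d) (C(r, d) = 5/(-3 + ((6*d + 0) + r)) = 5/(-3 + (6*d + r)) = 5/(-3 + (r + 6*d)) = 5/(-3 + r + 6*d))
z = -245/236 (z = 7*(-35/236) = -245/236 ≈ -1.0381)
g = 1/6 ≈ 0.16667
V(s) = s + 5/(-3 + 7*s) (V(s) = s + 5/(-3 + s + 6*s) = s + 5/(-3 + 7*s))
(V(g) + z)**2 = ((5 + (-3 + 7*(1/6))/6)/(-3 + 7*(1/6)) - 245/236)**2 = ((5 + (-3 + 7/6)/6)/(-3 + 7/6) - 245/236)**2 = ((5 + (1/6)*(-11/6))/(-11/6) - 245/236)**2 = (-6*(5 - 11/36)/11 - 245/236)**2 = (-6/11*169/36 - 245/236)**2 = (-169/66 - 245/236)**2 = (-28027/7788)**2 = 785512729/60652944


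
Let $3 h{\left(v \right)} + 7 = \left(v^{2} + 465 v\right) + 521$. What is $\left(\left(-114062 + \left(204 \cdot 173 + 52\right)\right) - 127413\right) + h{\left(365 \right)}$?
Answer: $- \frac{314929}{3} \approx -1.0498 \cdot 10^{5}$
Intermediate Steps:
$h{\left(v \right)} = \frac{514}{3} + 155 v + \frac{v^{2}}{3}$ ($h{\left(v \right)} = - \frac{7}{3} + \frac{\left(v^{2} + 465 v\right) + 521}{3} = - \frac{7}{3} + \frac{521 + v^{2} + 465 v}{3} = - \frac{7}{3} + \left(\frac{521}{3} + 155 v + \frac{v^{2}}{3}\right) = \frac{514}{3} + 155 v + \frac{v^{2}}{3}$)
$\left(\left(-114062 + \left(204 \cdot 173 + 52\right)\right) - 127413\right) + h{\left(365 \right)} = \left(\left(-114062 + \left(204 \cdot 173 + 52\right)\right) - 127413\right) + \left(\frac{514}{3} + 155 \cdot 365 + \frac{365^{2}}{3}\right) = \left(\left(-114062 + \left(35292 + 52\right)\right) - 127413\right) + \left(\frac{514}{3} + 56575 + \frac{1}{3} \cdot 133225\right) = \left(\left(-114062 + 35344\right) - 127413\right) + \left(\frac{514}{3} + 56575 + \frac{133225}{3}\right) = \left(-78718 - 127413\right) + \frac{303464}{3} = -206131 + \frac{303464}{3} = - \frac{314929}{3}$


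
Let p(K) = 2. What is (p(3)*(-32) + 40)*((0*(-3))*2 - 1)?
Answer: 24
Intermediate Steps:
(p(3)*(-32) + 40)*((0*(-3))*2 - 1) = (2*(-32) + 40)*((0*(-3))*2 - 1) = (-64 + 40)*(0*2 - 1) = -24*(0 - 1) = -24*(-1) = 24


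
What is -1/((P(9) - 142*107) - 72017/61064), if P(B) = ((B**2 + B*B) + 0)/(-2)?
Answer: 61064/932824617 ≈ 6.5461e-5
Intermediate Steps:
P(B) = -B**2 (P(B) = ((B**2 + B**2) + 0)*(-1/2) = (2*B**2 + 0)*(-1/2) = (2*B**2)*(-1/2) = -B**2)
-1/((P(9) - 142*107) - 72017/61064) = -1/((-1*9**2 - 142*107) - 72017/61064) = -1/((-1*81 - 15194) - 72017*1/61064) = -1/((-81 - 15194) - 72017/61064) = -1/(-15275 - 72017/61064) = -1/(-932824617/61064) = -1*(-61064/932824617) = 61064/932824617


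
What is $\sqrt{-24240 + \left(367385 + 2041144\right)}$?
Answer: $3 \sqrt{264921} \approx 1544.1$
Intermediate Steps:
$\sqrt{-24240 + \left(367385 + 2041144\right)} = \sqrt{-24240 + 2408529} = \sqrt{2384289} = 3 \sqrt{264921}$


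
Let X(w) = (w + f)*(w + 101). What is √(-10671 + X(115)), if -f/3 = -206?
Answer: √147657 ≈ 384.26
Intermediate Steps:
f = 618 (f = -3*(-206) = 618)
X(w) = (101 + w)*(618 + w) (X(w) = (w + 618)*(w + 101) = (618 + w)*(101 + w) = (101 + w)*(618 + w))
√(-10671 + X(115)) = √(-10671 + (62418 + 115² + 719*115)) = √(-10671 + (62418 + 13225 + 82685)) = √(-10671 + 158328) = √147657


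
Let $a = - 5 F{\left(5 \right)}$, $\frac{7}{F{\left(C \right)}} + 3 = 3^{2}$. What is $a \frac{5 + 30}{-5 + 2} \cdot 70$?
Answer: $\frac{42875}{9} \approx 4763.9$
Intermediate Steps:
$F{\left(C \right)} = \frac{7}{6}$ ($F{\left(C \right)} = \frac{7}{-3 + 3^{2}} = \frac{7}{-3 + 9} = \frac{7}{6}$)
$a = - \frac{35}{6}$ ($a = \left(-5\right) \frac{7}{6} = - \frac{35}{6} \approx -5.8333$)
$a \frac{5 + 30}{-5 + 2} \cdot 70 = - \frac{35 \frac{5 + 30}{-5 + 2}}{6} \cdot 70 = - \frac{35 \frac{35}{-3}}{6} \cdot 70 = - \frac{35 \cdot 35 \left(- \frac{1}{3}\right)}{6} \cdot 70 = \left(- \frac{35}{6}\right) \left(- \frac{35}{3}\right) 70 = \frac{1225}{18} \cdot 70 = \frac{42875}{9}$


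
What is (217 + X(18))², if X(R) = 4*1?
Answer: 48841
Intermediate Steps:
X(R) = 4
(217 + X(18))² = (217 + 4)² = 221² = 48841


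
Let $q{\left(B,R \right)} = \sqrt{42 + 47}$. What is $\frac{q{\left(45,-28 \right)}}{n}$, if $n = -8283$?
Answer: $- \frac{\sqrt{89}}{8283} \approx -0.001139$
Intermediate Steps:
$q{\left(B,R \right)} = \sqrt{89}$
$\frac{q{\left(45,-28 \right)}}{n} = \frac{\sqrt{89}}{-8283} = \sqrt{89} \left(- \frac{1}{8283}\right) = - \frac{\sqrt{89}}{8283}$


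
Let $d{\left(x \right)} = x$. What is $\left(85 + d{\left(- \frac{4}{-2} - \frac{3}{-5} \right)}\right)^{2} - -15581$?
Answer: $\frac{581369}{25} \approx 23255.0$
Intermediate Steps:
$\left(85 + d{\left(- \frac{4}{-2} - \frac{3}{-5} \right)}\right)^{2} - -15581 = \left(85 - \left(-2 - \frac{3}{5}\right)\right)^{2} - -15581 = \left(85 - - \frac{13}{5}\right)^{2} + 15581 = \left(85 + \left(2 + \frac{3}{5}\right)\right)^{2} + 15581 = \left(85 + \frac{13}{5}\right)^{2} + 15581 = \left(\frac{438}{5}\right)^{2} + 15581 = \frac{191844}{25} + 15581 = \frac{581369}{25}$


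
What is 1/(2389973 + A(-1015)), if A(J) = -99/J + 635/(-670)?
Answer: 136010/325060112091 ≈ 4.1841e-7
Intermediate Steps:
A(J) = -127/134 - 99/J (A(J) = -99/J + 635*(-1/670) = -99/J - 127/134 = -127/134 - 99/J)
1/(2389973 + A(-1015)) = 1/(2389973 + (-127/134 - 99/(-1015))) = 1/(2389973 + (-127/134 - 99*(-1/1015))) = 1/(2389973 + (-127/134 + 99/1015)) = 1/(2389973 - 115639/136010) = 1/(325060112091/136010) = 136010/325060112091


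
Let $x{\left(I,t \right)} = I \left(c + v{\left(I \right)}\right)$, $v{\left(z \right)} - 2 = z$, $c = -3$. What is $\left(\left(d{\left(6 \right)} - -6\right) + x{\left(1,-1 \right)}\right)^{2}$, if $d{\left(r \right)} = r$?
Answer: $144$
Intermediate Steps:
$v{\left(z \right)} = 2 + z$
$x{\left(I,t \right)} = I \left(-1 + I\right)$ ($x{\left(I,t \right)} = I \left(-3 + \left(2 + I\right)\right) = I \left(-1 + I\right)$)
$\left(\left(d{\left(6 \right)} - -6\right) + x{\left(1,-1 \right)}\right)^{2} = \left(\left(6 - -6\right) + 1 \left(-1 + 1\right)\right)^{2} = \left(\left(6 + 6\right) + 1 \cdot 0\right)^{2} = \left(12 + 0\right)^{2} = 12^{2} = 144$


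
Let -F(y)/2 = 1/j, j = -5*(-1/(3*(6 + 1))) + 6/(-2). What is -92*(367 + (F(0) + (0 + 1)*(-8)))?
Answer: -959744/29 ≈ -33095.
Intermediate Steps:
j = -58/21 (j = -5/((-3*7)) + 6*(-½) = -5/(-21) - 3 = -5*(-1/21) - 3 = 5/21 - 3 = -58/21 ≈ -2.7619)
F(y) = 21/29 (F(y) = -2/(-58/21) = -2*(-21/58) = 21/29)
-92*(367 + (F(0) + (0 + 1)*(-8))) = -92*(367 + (21/29 + (0 + 1)*(-8))) = -92*(367 + (21/29 + 1*(-8))) = -92*(367 + (21/29 - 8)) = -92*(367 - 211/29) = -92*10432/29 = -959744/29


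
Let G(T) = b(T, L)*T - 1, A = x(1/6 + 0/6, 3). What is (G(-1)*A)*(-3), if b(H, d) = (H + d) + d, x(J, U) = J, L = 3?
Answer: 3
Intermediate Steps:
A = ⅙ (A = 1/6 + 0/6 = 1*(⅙) + 0*(⅙) = ⅙ + 0 = ⅙ ≈ 0.16667)
b(H, d) = H + 2*d
G(T) = -1 + T*(6 + T) (G(T) = (T + 2*3)*T - 1 = (T + 6)*T - 1 = (6 + T)*T - 1 = T*(6 + T) - 1 = -1 + T*(6 + T))
(G(-1)*A)*(-3) = ((-1 - (6 - 1))*(⅙))*(-3) = ((-1 - 1*5)*(⅙))*(-3) = ((-1 - 5)*(⅙))*(-3) = -6*⅙*(-3) = -1*(-3) = 3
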